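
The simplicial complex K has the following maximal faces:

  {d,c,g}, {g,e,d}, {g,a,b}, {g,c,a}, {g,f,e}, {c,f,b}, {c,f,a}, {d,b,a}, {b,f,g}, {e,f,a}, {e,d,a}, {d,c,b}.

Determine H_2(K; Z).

H_2 ≅ 0.

We work with the vertex ordering a < b < c < d < e < f < g. The simplices of K, each written with vertices in increasing order, are:

  0-simplices (7): a, b, c, d, e, f, g
  1-simplices (18): ab, ac, ad, ae, af, ag, bc, bd, bf, bg, cd, cf, cg, de, dg, ef, eg, fg
  2-simplices (12): abd, abg, acf, acg, ade, aef, bcd, bcf, bfg, cdg, deg, efg

so the chain groups are C_0 ≅ Z^7, C_1 ≅ Z^18, C_2 ≅ Z^12.

The boundary map ∂_1: C_1 → C_0 is given by ∂[p,q] = [q] − [p]. For instance
  ∂de = e − d.
The resulting 7×18 matrix has rank 6, and its Smith normal form has invariant factors (1,1,1,1,1,1).

Boundary ∂_2: C_2 → C_1 maps a triangle to the signed sum of its edges. For instance
  ∂aef = ef − af + ae,
  ∂abg = bg − ag + ab.
As a 18×12 matrix over Z this has rank 12, with invariant factors (1,1,1,1,1,1,1,1,1,1,1,2).

From H_k ≅ ker(∂_k) / im(∂_{k+1}) we obtain:

  H_2: rank ker ∂_2 − rank ∂_3 = (12 − 12) − 0 = 0, and there is no ∂_3, so H_2 = 0.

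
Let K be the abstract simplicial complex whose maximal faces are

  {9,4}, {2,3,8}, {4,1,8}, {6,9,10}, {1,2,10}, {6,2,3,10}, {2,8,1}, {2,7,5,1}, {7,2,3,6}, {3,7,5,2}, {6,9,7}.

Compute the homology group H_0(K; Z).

H_0 ≅ Z.

Take the total order 1 < 2 < 3 < 4 < 5 < 6 < 7 < 8 < 9 < 10 on the vertex set. Then K (dimension 3) consists of the simplices:

  0-simplices (10): [1], [2], [3], [4], [5], [6], [7], [8], [9], [10]
  1-simplices (25): (25 of them)
  2-simplices (19): (19 of them)
  3-simplices (4): [1,2,5,7], [2,3,5,7], [2,3,6,7], [2,3,6,10]

Hence C_0 ≅ Z^10, C_1 ≅ Z^25, C_2 ≅ Z^19, C_3 ≅ Z^4.

Boundary ∂_1: C_1 → C_0 is given by ∂[p,q] = [q] − [p].
This gives a 10×25 integer matrix of rank 9; reducing to Smith normal form yields diagonal entries (1,1,1,1,1,1,1,1,1).

Boundary ∂_2: C_2 → C_1 acts by ∂[p,q,r] = [q,r] − [p,r] + [p,q]. For instance
  ∂[1,2,5] = [2,5] − [1,5] + [1,2],
  ∂[1,5,7] = [5,7] − [1,7] + [1,5].
This gives a 25×19 integer matrix of rank 15; reducing to Smith normal form yields diagonal entries (1,1,1,1,1,1,1,1,1,1,1,1,1,1,1).

Boundary ∂_3: C_3 → C_2 sends each 3-simplex σ to the alternating sum Σ_i (−1)^i (σ with its i-th vertex removed). For instance
  ∂[1,2,5,7] = [2,5,7] − [1,5,7] + [1,2,7] − [1,2,5],
  ∂[2,3,6,7] = [3,6,7] − [2,6,7] + [2,3,7] − [2,3,6].
This gives a 19×4 integer matrix of rank 4; reducing to Smith normal form yields diagonal entries (1,1,1,1).

Now H_k = ker ∂_k / im ∂_{k+1}, so:

  H_0: rank C_0 − rank ∂_1 = 10 − 9 = 1, and the invariant factors of ∂_1 are all 1, so H_0 ≅ Z.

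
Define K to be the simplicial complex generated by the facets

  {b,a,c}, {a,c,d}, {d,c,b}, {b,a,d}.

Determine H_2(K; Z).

Order the vertices as a < b < c < d. Listing each simplex with vertices in this order, K has dimension 2 with simplices:

  0-simplices (4): a, b, c, d
  1-simplices (6): ab, ac, ad, bc, bd, cd
  2-simplices (4): abc, abd, acd, bcd

giving chain groups C_0 ≅ Z^4, C_1 ≅ Z^6, C_2 ≅ Z^4.

The boundary map ∂_1: C_1 → C_0 is given by ∂[p,q] = [q] − [p]. For instance
  ∂ad = d − a.
This gives a 4×6 integer matrix of rank 3; reducing to Smith normal form yields diagonal entries (1,1,1).

Boundary ∂_2: C_2 → C_1 acts by ∂[p,q,r] = [q,r] − [p,r] + [p,q]. For instance
  ∂acd = cd − ad + ac,
  ∂bcd = cd − bd + bc.
This gives a 6×4 integer matrix of rank 3; reducing to Smith normal form yields diagonal entries (1,1,1).

Now H_k = ker ∂_k / im ∂_{k+1}, so:

  H_2: rank ker ∂_2 − rank ∂_3 = (4 − 3) − 0 = 1, and there is no ∂_3, so H_2 ≅ Z.

(K is a triangulation of the 2-sphere S^2.)

H_2 ≅ Z.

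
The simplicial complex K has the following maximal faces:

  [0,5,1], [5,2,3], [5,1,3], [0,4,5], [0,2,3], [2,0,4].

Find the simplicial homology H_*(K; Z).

We work with the vertex ordering 0 < 1 < 2 < 3 < 4 < 5. The simplices of K, each written with vertices in increasing order, are:

  0-simplices (6): [0], [1], [2], [3], [4], [5]
  1-simplices (12): [0,1], [0,2], [0,3], [0,4], [0,5], [1,3], [1,5], [2,3], [2,4], [2,5], [3,5], [4,5]
  2-simplices (6): [0,1,5], [0,2,3], [0,2,4], [0,4,5], [1,3,5], [2,3,5]

giving chain groups C_0 ≅ Z^6, C_1 ≅ Z^12, C_2 ≅ Z^6.

Boundary ∂_1: C_1 → C_0 is given by ∂[p,q] = [q] − [p]. For instance
  ∂[2,3] = [3] − [2].
The 6×12 boundary matrix has rank 5 and Smith normal form diag(1,1,1,1,1).

The boundary map ∂_2: C_2 → C_1 sends each 2-simplex [p,q,r] to [q,r] − [p,r] + [p,q]. For instance
  ∂[0,4,5] = [4,5] − [0,5] + [0,4],
  ∂[0,1,5] = [1,5] − [0,5] + [0,1].
The resulting 12×6 matrix has rank 6, and its Smith normal form has invariant factors (1,1,1,1,1,1).

Computing H_k = (kernel of ∂_k) / (image of ∂_{k+1}):

  H_0: rank C_0 − rank ∂_1 = 6 − 5 = 1, and the invariant factors of ∂_1 are all 1, so H_0 = Z.
  H_1: rank ker ∂_1 − rank ∂_2 = (12 − 5) − 6 = 1, and the invariant factors of ∂_2 are all 1, so H_1 = Z.
  H_2: rank ker ∂_2 − rank ∂_3 = (6 − 6) − 0 = 0, and there is no ∂_3, so H_2 = 0.

H_0 ≅ Z,  H_1 ≅ Z,  H_2 = 0.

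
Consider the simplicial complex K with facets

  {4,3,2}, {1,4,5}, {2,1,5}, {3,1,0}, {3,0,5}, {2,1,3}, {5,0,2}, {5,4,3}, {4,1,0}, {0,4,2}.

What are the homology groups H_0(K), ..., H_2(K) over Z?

Order the vertices as 0 < 1 < 2 < 3 < 4 < 5. Listing each simplex with vertices in this order, K has dimension 2 with simplices:

  0-simplices (6): [0], [1], [2], [3], [4], [5]
  1-simplices (15): [0,1], [0,2], [0,3], [0,4], [0,5], [1,2], [1,3], [1,4], [1,5], [2,3], [2,4], [2,5], [3,4], [3,5], [4,5]
  2-simplices (10): [0,1,3], [0,1,4], [0,2,4], [0,2,5], [0,3,5], [1,2,3], [1,2,5], [1,4,5], [2,3,4], [3,4,5]

Hence C_0 ≅ Z^6, C_1 ≅ Z^15, C_2 ≅ Z^10.

The boundary map ∂_1: C_1 → C_0 maps an edge to its endpoints' difference, ∂[p,q] = q − p.
As a 6×15 matrix over Z this has rank 5, with invariant factors (1,1,1,1,1).

Boundary ∂_2: C_2 → C_1 maps a triangle to the signed sum of its edges. For instance
  ∂[0,3,5] = [3,5] − [0,5] + [0,3],
  ∂[0,2,5] = [2,5] − [0,5] + [0,2].
The 15×10 boundary matrix has rank 10 and Smith normal form diag(1,1,1,1,1,1,1,1,1,2).

Computing H_k = (kernel of ∂_k) / (image of ∂_{k+1}):

  H_0: rank C_0 − rank ∂_1 = 6 − 5 = 1, and the invariant factors of ∂_1 are all 1, so H_0 ≅ Z.
  H_1: rank ker ∂_1 − rank ∂_2 = (15 − 5) − 10 = 0, and ∂_2 has invariant factor 2 > 1, so H_1 ≅ Z/2.
  H_2: rank ker ∂_2 − rank ∂_3 = (10 − 10) − 0 = 0, and there is no ∂_3, so H_2 ≅ 0.

H_0 ≅ Z,  H_1 ≅ Z/2,  H_2 = 0.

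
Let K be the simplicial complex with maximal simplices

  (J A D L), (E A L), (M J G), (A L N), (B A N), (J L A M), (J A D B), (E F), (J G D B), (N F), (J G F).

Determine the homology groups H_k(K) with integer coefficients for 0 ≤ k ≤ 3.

H_0 = Z,  H_1 = Z^2,  H_2 = 0,  H_3 = 0.

We work with the vertex ordering A < B < D < E < F < G < J < L < M < N. The simplices of K, each written with vertices in increasing order, are:

  0-simplices (10): A, B, D, E, F, G, J, L, M, N
  1-simplices (25): AB, AD, AE, AJ, AL, AM, AN, BD, BG, BJ, BN, DG, DJ, DL, EF, EL, FG, FJ, FN, GJ, GM, JL, JM, LM, LN
  2-simplices (18): ABD, ABJ, ABN, ADJ, ADL, AEL, AJL, AJM, ALM, ALN, BDG, BDJ, BGJ, DGJ, DJL, FGJ, GJM, JLM
  3-simplices (4): ABDJ, ADJL, AJLM, BDGJ

giving chain groups C_0 ≅ Z^10, C_1 ≅ Z^25, C_2 ≅ Z^18, C_3 ≅ Z^4.

The boundary map ∂_1: C_1 → C_0 sends each edge [p,q] (with p < q) to q − p. For instance
  ∂AE = E − A.
As a 10×25 matrix over Z this has rank 9, with invariant factors (1,1,1,1,1,1,1,1,1).

Boundary ∂_2: C_2 → C_1 maps a triangle to the signed sum of its edges. For instance
  ∂ABN = BN − AN + AB,
  ∂AEL = EL − AL + AE.
This gives a 25×18 integer matrix of rank 14; reducing to Smith normal form yields diagonal entries (1,1,1,1,1,1,1,1,1,1,1,1,1,1).

The boundary map ∂_3: C_3 → C_2 sends each 3-simplex σ to the alternating sum Σ_i (−1)^i (σ with its i-th vertex removed). For instance
  ∂AJLM = JLM − ALM + AJM − AJL,
  ∂ADJL = DJL − AJL + ADL − ADJ.
The 18×4 boundary matrix has rank 4 and Smith normal form diag(1,1,1,1).

Now H_k = ker ∂_k / im ∂_{k+1}, so:

  H_0: rank C_0 − rank ∂_1 = 10 − 9 = 1, and the invariant factors of ∂_1 are all 1, so H_0 ≅ Z.
  H_1: rank ker ∂_1 − rank ∂_2 = (25 − 9) − 14 = 2, and the invariant factors of ∂_2 are all 1, so H_1 ≅ Z^2.
  H_2: rank ker ∂_2 − rank ∂_3 = (18 − 14) − 4 = 0, and the invariant factors of ∂_3 are all 1, so H_2 ≅ 0.
  H_3: rank ker ∂_3 − rank ∂_4 = (4 − 4) − 0 = 0, and there is no ∂_4, so H_3 ≅ 0.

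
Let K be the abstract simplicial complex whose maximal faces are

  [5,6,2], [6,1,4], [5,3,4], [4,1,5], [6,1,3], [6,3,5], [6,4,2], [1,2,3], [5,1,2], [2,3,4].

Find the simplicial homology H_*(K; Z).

Order the vertices as 1 < 2 < 3 < 4 < 5 < 6. Listing each simplex with vertices in this order, K has dimension 2 with simplices:

  0-simplices (6): [1], [2], [3], [4], [5], [6]
  1-simplices (15): [1,2], [1,3], [1,4], [1,5], [1,6], [2,3], [2,4], [2,5], [2,6], [3,4], [3,5], [3,6], [4,5], [4,6], [5,6]
  2-simplices (10): [1,2,3], [1,2,5], [1,3,6], [1,4,5], [1,4,6], [2,3,4], [2,4,6], [2,5,6], [3,4,5], [3,5,6]

giving chain groups C_0 ≅ Z^6, C_1 ≅ Z^15, C_2 ≅ Z^10.

Boundary ∂_1: C_1 → C_0 sends each edge [p,q] (with p < q) to q − p.
As a 6×15 matrix over Z this has rank 5, with invariant factors (1,1,1,1,1).

Boundary ∂_2: C_2 → C_1 sends each 2-simplex [p,q,r] to [q,r] − [p,r] + [p,q]. For instance
  ∂[1,4,6] = [4,6] − [1,6] + [1,4],
  ∂[2,5,6] = [5,6] − [2,6] + [2,5].
This gives a 15×10 integer matrix of rank 10; reducing to Smith normal form yields diagonal entries (1,1,1,1,1,1,1,1,1,2).

From H_k ≅ ker(∂_k) / im(∂_{k+1}) we obtain:

  H_0: rank C_0 − rank ∂_1 = 6 − 5 = 1, and the invariant factors of ∂_1 are all 1, so H_0 = Z.
  H_1: rank ker ∂_1 − rank ∂_2 = (15 − 5) − 10 = 0, and ∂_2 has invariant factor 2 > 1, so H_1 = Z/2.
  H_2: rank ker ∂_2 − rank ∂_3 = (10 − 10) − 0 = 0, and there is no ∂_3, so H_2 = 0.

(K is a triangulation of the real projective plane RP^2.)

H_0 = Z,  H_1 = Z/2,  H_2 = 0.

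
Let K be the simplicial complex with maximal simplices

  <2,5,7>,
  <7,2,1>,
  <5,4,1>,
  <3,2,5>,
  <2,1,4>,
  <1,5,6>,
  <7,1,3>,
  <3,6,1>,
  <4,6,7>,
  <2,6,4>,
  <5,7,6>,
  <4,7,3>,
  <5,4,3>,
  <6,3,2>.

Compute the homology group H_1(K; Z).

H_1 ≅ Z^2.

Fix the vertex order 1 < 2 < 3 < 4 < 5 < 6 < 7 and write every simplex with vertices in increasing order. Then dim K = 2 and the simplices of K are:

  0-simplices (7): [1], [2], [3], [4], [5], [6], [7]
  1-simplices (21): [1,2], [1,3], [1,4], [1,5], [1,6], [1,7], [2,3], [2,4], [2,5], [2,6], [2,7], [3,4], [3,5], [3,6], [3,7], [4,5], [4,6], [4,7], [5,6], [5,7], [6,7]
  2-simplices (14): [1,2,4], [1,2,7], [1,3,6], [1,3,7], [1,4,5], [1,5,6], [2,3,5], [2,3,6], [2,4,6], [2,5,7], [3,4,5], [3,4,7], [4,6,7], [5,6,7]

Hence C_0 ≅ Z^7, C_1 ≅ Z^21, C_2 ≅ Z^14.

Boundary ∂_1: C_1 → C_0 maps an edge to its endpoints' difference, ∂[p,q] = q − p. For instance
  ∂[2,7] = [7] − [2].
The 7×21 boundary matrix has rank 6 and Smith normal form diag(1,1,1,1,1,1).

The boundary map ∂_2: C_2 → C_1 sends each 2-simplex [p,q,r] to [q,r] − [p,r] + [p,q]. For instance
  ∂[4,6,7] = [6,7] − [4,7] + [4,6],
  ∂[2,5,7] = [5,7] − [2,7] + [2,5].
This gives a 21×14 integer matrix of rank 13; reducing to Smith normal form yields diagonal entries (1,1,1,1,1,1,1,1,1,1,1,1,1).

From H_k ≅ ker(∂_k) / im(∂_{k+1}) we obtain:

  H_1: rank ker ∂_1 − rank ∂_2 = (21 − 6) − 13 = 2, and the invariant factors of ∂_2 are all 1, so H_1 ≅ Z^2.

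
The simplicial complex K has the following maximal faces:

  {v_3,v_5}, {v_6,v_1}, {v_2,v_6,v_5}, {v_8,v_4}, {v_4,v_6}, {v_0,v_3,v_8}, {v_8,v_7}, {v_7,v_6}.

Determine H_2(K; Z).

Order the vertices as v_0 < v_1 < v_2 < v_3 < v_4 < v_5 < v_6 < v_7 < v_8. Listing each simplex with vertices in this order, K has dimension 2 with simplices:

  0-simplices (9): [v_0], [v_1], [v_2], [v_3], [v_4], [v_5], [v_6], [v_7], [v_8]
  1-simplices (12): [v_0,v_3], [v_0,v_8], [v_1,v_6], [v_2,v_5], [v_2,v_6], [v_3,v_5], [v_3,v_8], [v_4,v_6], [v_4,v_8], [v_5,v_6], [v_6,v_7], [v_7,v_8]
  2-simplices (2): [v_0,v_3,v_8], [v_2,v_5,v_6]

Hence C_0 ≅ Z^9, C_1 ≅ Z^12, C_2 ≅ Z^2.

The boundary map ∂_1: C_1 → C_0 is given by ∂[p,q] = [q] − [p]. For instance
  ∂[v_7,v_8] = [v_8] − [v_7].
This gives a 9×12 integer matrix of rank 8; reducing to Smith normal form yields diagonal entries (1,1,1,1,1,1,1,1).

∂_2: C_2 → C_1 sends each 2-simplex [p,q,r] to [q,r] − [p,r] + [p,q]. For instance
  ∂[v_0,v_3,v_8] = [v_3,v_8] − [v_0,v_8] + [v_0,v_3],
  ∂[v_2,v_5,v_6] = [v_5,v_6] − [v_2,v_6] + [v_2,v_5].
The 12×2 boundary matrix has rank 2 and Smith normal form diag(1,1).

Reading off H_k = ker ∂_k / im ∂_{k+1}:

  H_2: rank ker ∂_2 − rank ∂_3 = (2 − 2) − 0 = 0, and there is no ∂_3, so H_2 ≅ 0.

H_2 ≅ 0.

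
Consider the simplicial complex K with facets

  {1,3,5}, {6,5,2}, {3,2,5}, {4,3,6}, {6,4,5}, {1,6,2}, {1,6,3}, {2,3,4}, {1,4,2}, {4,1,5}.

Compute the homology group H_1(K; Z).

H_1 = Z/2.

Order the vertices as 1 < 2 < 3 < 4 < 5 < 6. Listing each simplex with vertices in this order, K has dimension 2 with simplices:

  0-simplices (6): [1], [2], [3], [4], [5], [6]
  1-simplices (15): [1,2], [1,3], [1,4], [1,5], [1,6], [2,3], [2,4], [2,5], [2,6], [3,4], [3,5], [3,6], [4,5], [4,6], [5,6]
  2-simplices (10): [1,2,4], [1,2,6], [1,3,5], [1,3,6], [1,4,5], [2,3,4], [2,3,5], [2,5,6], [3,4,6], [4,5,6]

so the chain groups are C_0 ≅ Z^6, C_1 ≅ Z^15, C_2 ≅ Z^10.

The boundary map ∂_1: C_1 → C_0 sends each edge [p,q] (with p < q) to q − p.
This gives a 6×15 integer matrix of rank 5; reducing to Smith normal form yields diagonal entries (1,1,1,1,1).

Boundary ∂_2: C_2 → C_1 sends each 2-simplex [p,q,r] to [q,r] − [p,r] + [p,q]. For instance
  ∂[1,2,6] = [2,6] − [1,6] + [1,2],
  ∂[3,4,6] = [4,6] − [3,6] + [3,4].
This gives a 15×10 integer matrix of rank 10; reducing to Smith normal form yields diagonal entries (1,1,1,1,1,1,1,1,1,2).

Computing H_k = (kernel of ∂_k) / (image of ∂_{k+1}):

  H_1: rank ker ∂_1 − rank ∂_2 = (15 − 5) − 10 = 0, and ∂_2 has invariant factor 2 > 1, so H_1 = Z/2.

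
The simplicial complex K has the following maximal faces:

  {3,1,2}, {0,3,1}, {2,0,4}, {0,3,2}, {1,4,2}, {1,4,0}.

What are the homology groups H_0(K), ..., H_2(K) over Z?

We work with the vertex ordering 0 < 1 < 2 < 3 < 4. The simplices of K, each written with vertices in increasing order, are:

  0-simplices (5): [0], [1], [2], [3], [4]
  1-simplices (9): [0,1], [0,2], [0,3], [0,4], [1,2], [1,3], [1,4], [2,3], [2,4]
  2-simplices (6): [0,1,3], [0,1,4], [0,2,3], [0,2,4], [1,2,3], [1,2,4]

Hence C_0 ≅ Z^5, C_1 ≅ Z^9, C_2 ≅ Z^6.

∂_1: C_1 → C_0 sends each edge [p,q] (with p < q) to q − p.
As a 5×9 matrix over Z this has rank 4, with invariant factors (1,1,1,1).

Boundary ∂_2: C_2 → C_1 acts by ∂[p,q,r] = [q,r] − [p,r] + [p,q]. For instance
  ∂[0,2,4] = [2,4] − [0,4] + [0,2],
  ∂[0,1,3] = [1,3] − [0,3] + [0,1].
The resulting 9×6 matrix has rank 5, and its Smith normal form has invariant factors (1,1,1,1,1).

Now H_k = ker ∂_k / im ∂_{k+1}, so:

  H_0: rank C_0 − rank ∂_1 = 5 − 4 = 1, and the invariant factors of ∂_1 are all 1, so H_0 ≅ Z.
  H_1: rank ker ∂_1 − rank ∂_2 = (9 − 4) − 5 = 0, and the invariant factors of ∂_2 are all 1, so H_1 ≅ 0.
  H_2: rank ker ∂_2 − rank ∂_3 = (6 − 5) − 0 = 1, and there is no ∂_3, so H_2 ≅ Z.

H_0 ≅ Z,  H_1 = 0,  H_2 ≅ Z.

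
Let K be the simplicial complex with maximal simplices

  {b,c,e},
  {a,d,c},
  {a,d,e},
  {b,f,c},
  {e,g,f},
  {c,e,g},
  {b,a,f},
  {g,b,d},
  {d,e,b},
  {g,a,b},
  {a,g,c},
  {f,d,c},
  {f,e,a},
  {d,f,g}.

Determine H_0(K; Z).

Order the vertices as a < b < c < d < e < f < g. Listing each simplex with vertices in this order, K has dimension 2 with simplices:

  0-simplices (7): a, b, c, d, e, f, g
  1-simplices (21): ab, ac, ad, ae, af, ag, bc, bd, be, bf, bg, cd, ce, cf, cg, de, df, dg, ef, eg, fg
  2-simplices (14): abf, abg, acd, acg, ade, aef, bce, bcf, bde, bdg, cdf, ceg, dfg, efg

giving chain groups C_0 ≅ Z^7, C_1 ≅ Z^21, C_2 ≅ Z^14.

The boundary map ∂_1: C_1 → C_0 maps an edge to its endpoints' difference, ∂[p,q] = q − p.
The resulting 7×21 matrix has rank 6, and its Smith normal form has invariant factors (1,1,1,1,1,1).

The boundary map ∂_2: C_2 → C_1 maps a triangle to the signed sum of its edges. For instance
  ∂abf = bf − af + ab,
  ∂ceg = eg − cg + ce.
The resulting 21×14 matrix has rank 13, and its Smith normal form has invariant factors (1,1,1,1,1,1,1,1,1,1,1,1,1).

Reading off H_k = ker ∂_k / im ∂_{k+1}:

  H_0: rank C_0 − rank ∂_1 = 7 − 6 = 1, and the invariant factors of ∂_1 are all 1, so H_0 ≅ Z.

H_0 ≅ Z.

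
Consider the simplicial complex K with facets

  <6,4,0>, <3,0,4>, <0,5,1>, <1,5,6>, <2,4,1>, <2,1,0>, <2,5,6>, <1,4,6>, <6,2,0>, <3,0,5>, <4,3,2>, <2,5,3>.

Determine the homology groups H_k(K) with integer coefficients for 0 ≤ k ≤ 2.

We work with the vertex ordering 0 < 1 < 2 < 3 < 4 < 5 < 6. The simplices of K, each written with vertices in increasing order, are:

  0-simplices (7): [0], [1], [2], [3], [4], [5], [6]
  1-simplices (18): [0,1], [0,2], [0,3], [0,4], [0,5], [0,6], [1,2], [1,4], [1,5], [1,6], [2,3], [2,4], [2,5], [2,6], [3,4], [3,5], [4,6], [5,6]
  2-simplices (12): [0,1,2], [0,1,5], [0,2,6], [0,3,4], [0,3,5], [0,4,6], [1,2,4], [1,4,6], [1,5,6], [2,3,4], [2,3,5], [2,5,6]

giving chain groups C_0 ≅ Z^7, C_1 ≅ Z^18, C_2 ≅ Z^12.

∂_1: C_1 → C_0 maps an edge to its endpoints' difference, ∂[p,q] = q − p. For instance
  ∂[0,1] = [1] − [0].
This gives a 7×18 integer matrix of rank 6; reducing to Smith normal form yields diagonal entries (1,1,1,1,1,1).

The boundary map ∂_2: C_2 → C_1 acts by ∂[p,q,r] = [q,r] − [p,r] + [p,q]. For instance
  ∂[0,1,2] = [1,2] − [0,2] + [0,1],
  ∂[0,1,5] = [1,5] − [0,5] + [0,1].
As a 18×12 matrix over Z this has rank 12, with invariant factors (1,1,1,1,1,1,1,1,1,1,1,2).

Now H_k = ker ∂_k / im ∂_{k+1}, so:

  H_0: rank C_0 − rank ∂_1 = 7 − 6 = 1, and the invariant factors of ∂_1 are all 1, so H_0 = Z.
  H_1: rank ker ∂_1 − rank ∂_2 = (18 − 6) − 12 = 0, and ∂_2 has invariant factor 2 > 1, so H_1 = Z/2Z.
  H_2: rank ker ∂_2 − rank ∂_3 = (12 − 12) − 0 = 0, and there is no ∂_3, so H_2 = 0.

As a check, the Euler characteristic is 7 − 18 + 12 = 1, which agrees with 1 − 0 + 0 = 1.

H_0 ≅ Z,  H_1 ≅ Z/2Z,  H_2 = 0.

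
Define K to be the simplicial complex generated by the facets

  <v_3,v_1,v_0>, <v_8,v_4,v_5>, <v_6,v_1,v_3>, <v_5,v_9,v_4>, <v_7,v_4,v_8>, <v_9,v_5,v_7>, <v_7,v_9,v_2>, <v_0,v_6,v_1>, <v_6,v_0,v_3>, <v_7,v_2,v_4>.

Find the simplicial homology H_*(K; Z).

H_0 ≅ Z^2,  H_1 ≅ Z,  H_2 ≅ Z.

Take the total order v_0 < v_1 < v_2 < v_3 < v_4 < v_5 < v_6 < v_7 < v_8 < v_9 on the vertex set. Then K (dimension 2) consists of the simplices:

  0-simplices (10): [v_0], [v_1], [v_2], [v_3], [v_4], [v_5], [v_6], [v_7], [v_8], [v_9]
  1-simplices (18): (18 of them)
  2-simplices (10): [v_0,v_1,v_3], [v_0,v_1,v_6], [v_0,v_3,v_6], [v_1,v_3,v_6], [v_2,v_4,v_7], [v_2,v_7,v_9], [v_4,v_5,v_8], [v_4,v_5,v_9], [v_4,v_7,v_8], [v_5,v_7,v_9]

so the chain groups are C_0 ≅ Z^10, C_1 ≅ Z^18, C_2 ≅ Z^10.

Boundary ∂_1: C_1 → C_0 is given by ∂[p,q] = [q] − [p]. For instance
  ∂[v_0,v_1] = [v_1] − [v_0].
The 10×18 boundary matrix has rank 8 and Smith normal form diag(1,1,1,1,1,1,1,1).

∂_2: C_2 → C_1 maps a triangle to the signed sum of its edges. For instance
  ∂[v_4,v_5,v_9] = [v_5,v_9] − [v_4,v_9] + [v_4,v_5],
  ∂[v_4,v_5,v_8] = [v_5,v_8] − [v_4,v_8] + [v_4,v_5].
The resulting 18×10 matrix has rank 9, and its Smith normal form has invariant factors (1,1,1,1,1,1,1,1,1).

Now H_k = ker ∂_k / im ∂_{k+1}, so:

  H_0: rank C_0 − rank ∂_1 = 10 − 8 = 2, and the invariant factors of ∂_1 are all 1, so H_0 ≅ Z^2.
  H_1: rank ker ∂_1 − rank ∂_2 = (18 − 8) − 9 = 1, and the invariant factors of ∂_2 are all 1, so H_1 ≅ Z.
  H_2: rank ker ∂_2 − rank ∂_3 = (10 − 9) − 0 = 1, and there is no ∂_3, so H_2 ≅ Z.

(K is a triangulation of the disjoint union of the 2-sphere S^2 and the cylinder S^1 x I.)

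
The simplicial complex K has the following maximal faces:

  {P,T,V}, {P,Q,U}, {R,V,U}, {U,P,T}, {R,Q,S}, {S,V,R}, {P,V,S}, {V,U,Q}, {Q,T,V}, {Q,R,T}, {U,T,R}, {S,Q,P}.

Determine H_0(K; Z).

K has 7 vertices, 18 edges, 12 triangles.
rank ∂_0 = 0, rank ∂_1 = 6 ⇒ b_0 = 7 − 0 − 6 = 1; all invariant factors of ∂_1 are 1 so no torsion. So H_0 ≅ Z.

H_0 = Z.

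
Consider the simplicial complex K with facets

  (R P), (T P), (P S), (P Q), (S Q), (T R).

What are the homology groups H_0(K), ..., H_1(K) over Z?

H_0 = Z,  H_1 = Z^2.

We work with the vertex ordering P < Q < R < S < T. The simplices of K, each written with vertices in increasing order, are:

  0-simplices (5): P, Q, R, S, T
  1-simplices (6): PQ, PR, PS, PT, QS, RT

Hence C_0 ≅ Z^5, C_1 ≅ Z^6.

The boundary map ∂_1: C_1 → C_0 sends each edge [p,q] (with p < q) to q − p. For instance
  ∂RT = T − R.
As a 5×6 matrix over Z this has rank 4, with invariant factors (1,1,1,1).

From H_k ≅ ker(∂_k) / im(∂_{k+1}) we obtain:

  H_0: rank C_0 − rank ∂_1 = 5 − 4 = 1, and the invariant factors of ∂_1 are all 1, so H_0 = Z.
  H_1: rank ker ∂_1 − rank ∂_2 = (6 − 4) − 0 = 2, and there is no ∂_2, so H_1 = Z^2.

As a check, the Euler characteristic is 5 − 6 = -1, which agrees with 1 − 2 = -1.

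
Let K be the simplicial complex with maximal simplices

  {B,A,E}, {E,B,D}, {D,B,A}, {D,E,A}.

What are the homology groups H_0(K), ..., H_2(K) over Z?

H_0 = Z,  H_1 = 0,  H_2 = Z.

Order the vertices as A < B < D < E. Listing each simplex with vertices in this order, K has dimension 2 with simplices:

  0-simplices (4): A, B, D, E
  1-simplices (6): AB, AD, AE, BD, BE, DE
  2-simplices (4): ABD, ABE, ADE, BDE

so the chain groups are C_0 ≅ Z^4, C_1 ≅ Z^6, C_2 ≅ Z^4.

Boundary ∂_1: C_1 → C_0 maps an edge to its endpoints' difference, ∂[p,q] = q − p. For instance
  ∂AB = B − A.
The resulting 4×6 matrix has rank 3, and its Smith normal form has invariant factors (1,1,1).

The boundary map ∂_2: C_2 → C_1 sends each 2-simplex [p,q,r] to [q,r] − [p,r] + [p,q]. For instance
  ∂ABE = BE − AE + AB,
  ∂BDE = DE − BE + BD.
This gives a 6×4 integer matrix of rank 3; reducing to Smith normal form yields diagonal entries (1,1,1).

Computing H_k = (kernel of ∂_k) / (image of ∂_{k+1}):

  H_0: rank C_0 − rank ∂_1 = 4 − 3 = 1, and the invariant factors of ∂_1 are all 1, so H_0 ≅ Z.
  H_1: rank ker ∂_1 − rank ∂_2 = (6 − 3) − 3 = 0, and the invariant factors of ∂_2 are all 1, so H_1 ≅ 0.
  H_2: rank ker ∂_2 − rank ∂_3 = (4 − 3) − 0 = 1, and there is no ∂_3, so H_2 ≅ Z.

As a check, the Euler characteristic is 4 − 6 + 4 = 2, which agrees with 1 − 0 + 1 = 2.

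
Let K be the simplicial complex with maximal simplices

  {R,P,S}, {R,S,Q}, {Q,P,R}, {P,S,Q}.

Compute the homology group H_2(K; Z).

H_2 = Z.

K has 4 vertices, 6 edges, 4 triangles.
rank ∂_2 = 3, rank ∂_3 = 0 ⇒ b_2 = 4 − 3 − 0 = 1. So H_2 ≅ Z.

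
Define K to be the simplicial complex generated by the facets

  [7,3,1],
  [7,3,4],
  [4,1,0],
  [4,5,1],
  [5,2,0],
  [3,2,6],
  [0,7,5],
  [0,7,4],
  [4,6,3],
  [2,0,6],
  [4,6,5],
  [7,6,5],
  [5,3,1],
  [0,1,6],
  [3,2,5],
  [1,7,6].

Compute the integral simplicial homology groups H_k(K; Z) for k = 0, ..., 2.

Fix the vertex order 0 < 1 < 2 < 3 < 4 < 5 < 6 < 7 and write every simplex with vertices in increasing order. Then dim K = 2 and the simplices of K are:

  0-simplices (8): [0], [1], [2], [3], [4], [5], [6], [7]
  1-simplices (24): (24 of them)
  2-simplices (16): [0,1,4], [0,1,6], [0,2,5], [0,2,6], [0,4,7], [0,5,7], [1,3,5], [1,3,7], [1,4,5], [1,6,7], [2,3,5], [2,3,6], [3,4,6], [3,4,7], [4,5,6], [5,6,7]

so the chain groups are C_0 ≅ Z^8, C_1 ≅ Z^24, C_2 ≅ Z^16.

Boundary ∂_1: C_1 → C_0 maps an edge to its endpoints' difference, ∂[p,q] = q − p. For instance
  ∂[5,6] = [6] − [5].
As a 8×24 matrix over Z this has rank 7, with invariant factors (1,1,1,1,1,1,1).

Boundary ∂_2: C_2 → C_1 sends each 2-simplex [p,q,r] to [q,r] − [p,r] + [p,q]. For instance
  ∂[1,6,7] = [6,7] − [1,7] + [1,6],
  ∂[0,2,5] = [2,5] − [0,5] + [0,2].
The 24×16 boundary matrix has rank 15 and Smith normal form diag(1,1,1,1,1,1,1,1,1,1,1,1,1,1,1).

From H_k ≅ ker(∂_k) / im(∂_{k+1}) we obtain:

  H_0: rank C_0 − rank ∂_1 = 8 − 7 = 1, and the invariant factors of ∂_1 are all 1, so H_0 ≅ Z.
  H_1: rank ker ∂_1 − rank ∂_2 = (24 − 7) − 15 = 2, and the invariant factors of ∂_2 are all 1, so H_1 ≅ Z^2.
  H_2: rank ker ∂_2 − rank ∂_3 = (16 − 15) − 0 = 1, and there is no ∂_3, so H_2 ≅ Z.

(K is a triangulation of the torus T^2.)

H_0 = Z,  H_1 = Z^2,  H_2 = Z.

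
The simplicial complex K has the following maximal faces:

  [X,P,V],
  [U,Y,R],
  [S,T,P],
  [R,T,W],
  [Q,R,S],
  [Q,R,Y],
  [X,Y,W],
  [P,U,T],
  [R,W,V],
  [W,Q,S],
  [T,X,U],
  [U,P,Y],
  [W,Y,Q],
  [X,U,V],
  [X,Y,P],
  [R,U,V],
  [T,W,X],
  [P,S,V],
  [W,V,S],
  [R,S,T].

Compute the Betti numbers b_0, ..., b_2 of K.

K has 10 vertices, 30 edges, 20 triangles.
rank ∂_0 = 0, rank ∂_1 = 9 ⇒ b_0 = 10 − 0 − 9 = 1; all invariant factors of ∂_1 are 1 so no torsion. So H_0 ≅ Z.
rank ∂_1 = 9, rank ∂_2 = 20 ⇒ b_1 = 30 − 9 − 20 = 1; ∂_2 has invariant factor(s) [2] giving torsion. So H_1 ≅ Z ⊕ Z/2.
rank ∂_2 = 20, rank ∂_3 = 0 ⇒ b_2 = 20 − 20 − 0 = 0. So H_2 ≅ 0.

b_0 = 1, b_1 = 1, b_2 = 0.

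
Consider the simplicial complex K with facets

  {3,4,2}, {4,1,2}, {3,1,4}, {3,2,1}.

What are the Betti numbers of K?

b_0 = 1, b_1 = 0, b_2 = 1.

Take the total order 1 < 2 < 3 < 4 on the vertex set. Then K (dimension 2) consists of the simplices:

  0-simplices (4): [1], [2], [3], [4]
  1-simplices (6): [1,2], [1,3], [1,4], [2,3], [2,4], [3,4]
  2-simplices (4): [1,2,3], [1,2,4], [1,3,4], [2,3,4]

so the chain groups are C_0 ≅ Z^4, C_1 ≅ Z^6, C_2 ≅ Z^4.

∂_1: C_1 → C_0 maps an edge to its endpoints' difference, ∂[p,q] = q − p.
The 4×6 boundary matrix has rank 3 and Smith normal form diag(1,1,1).

The boundary map ∂_2: C_2 → C_1 maps a triangle to the signed sum of its edges. For instance
  ∂[2,3,4] = [3,4] − [2,4] + [2,3],
  ∂[1,2,4] = [2,4] − [1,4] + [1,2].
As a 6×4 matrix over Z this has rank 3, with invariant factors (1,1,1).

From H_k ≅ ker(∂_k) / im(∂_{k+1}) we obtain:

  H_0: rank C_0 − rank ∂_1 = 4 − 3 = 1, and the invariant factors of ∂_1 are all 1, so H_0 = Z.
  H_1: rank ker ∂_1 − rank ∂_2 = (6 − 3) − 3 = 0, and the invariant factors of ∂_2 are all 1, so H_1 = 0.
  H_2: rank ker ∂_2 − rank ∂_3 = (4 − 3) − 0 = 1, and there is no ∂_3, so H_2 = Z.

As a check, the Euler characteristic is 4 − 6 + 4 = 2, which agrees with 1 − 0 + 1 = 2.
(K is a triangulation of the 2-sphere S^2.)

Hence the Betti numbers are b_0 = 1, b_1 = 0, b_2 = 1.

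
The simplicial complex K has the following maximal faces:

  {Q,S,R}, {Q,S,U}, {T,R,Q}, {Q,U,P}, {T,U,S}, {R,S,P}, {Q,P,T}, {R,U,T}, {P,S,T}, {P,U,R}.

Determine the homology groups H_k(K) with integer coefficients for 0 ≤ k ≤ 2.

H_0 = Z,  H_1 = Z_2,  H_2 = 0.

Take the total order P < Q < R < S < T < U on the vertex set. Then K (dimension 2) consists of the simplices:

  0-simplices (6): P, Q, R, S, T, U
  1-simplices (15): PQ, PR, PS, PT, PU, QR, QS, QT, QU, RS, RT, RU, ST, SU, TU
  2-simplices (10): PQT, PQU, PRS, PRU, PST, QRS, QRT, QSU, RTU, STU

so the chain groups are C_0 ≅ Z^6, C_1 ≅ Z^15, C_2 ≅ Z^10.

Boundary ∂_1: C_1 → C_0 sends each edge [p,q] (with p < q) to q − p.
The resulting 6×15 matrix has rank 5, and its Smith normal form has invariant factors (1,1,1,1,1).

The boundary map ∂_2: C_2 → C_1 acts by ∂[p,q,r] = [q,r] − [p,r] + [p,q]. For instance
  ∂PST = ST − PT + PS,
  ∂RTU = TU − RU + RT.
The resulting 15×10 matrix has rank 10, and its Smith normal form has invariant factors (1,1,1,1,1,1,1,1,1,2).

Computing H_k = (kernel of ∂_k) / (image of ∂_{k+1}):

  H_0: rank C_0 − rank ∂_1 = 6 − 5 = 1, and the invariant factors of ∂_1 are all 1, so H_0 = Z.
  H_1: rank ker ∂_1 − rank ∂_2 = (15 − 5) − 10 = 0, and ∂_2 has invariant factor 2 > 1, so H_1 = Z_2.
  H_2: rank ker ∂_2 − rank ∂_3 = (10 − 10) − 0 = 0, and there is no ∂_3, so H_2 = 0.

(K is a triangulation of the real projective plane RP^2.)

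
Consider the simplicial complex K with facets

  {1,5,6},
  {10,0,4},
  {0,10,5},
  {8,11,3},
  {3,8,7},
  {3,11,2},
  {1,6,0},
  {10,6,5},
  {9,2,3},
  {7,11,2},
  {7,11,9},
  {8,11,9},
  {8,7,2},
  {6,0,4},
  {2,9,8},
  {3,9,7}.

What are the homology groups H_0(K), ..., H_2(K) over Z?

Take the total order 0 < 1 < 2 < 3 < 4 < 5 < 6 < 7 < 8 < 9 < 10 < 11 on the vertex set. Then K (dimension 2) consists of the simplices:

  0-simplices (12): [0], [1], [2], [3], [4], [5], [6], [7], [8], [9], [10], [11]
  1-simplices (27): (27 of them)
  2-simplices (16): [0,1,6], [0,4,6], [0,4,10], [0,5,10], [1,5,6], [2,3,9], [2,3,11], [2,7,8], [2,7,11], [2,8,9], [3,7,8], [3,7,9], [3,8,11], [5,6,10], [7,9,11], [8,9,11]

so the chain groups are C_0 ≅ Z^12, C_1 ≅ Z^27, C_2 ≅ Z^16.

Boundary ∂_1: C_1 → C_0 is given by ∂[p,q] = [q] − [p].
As a 12×27 matrix over Z this has rank 10, with invariant factors (1,1,1,1,1,1,1,1,1,1).

The boundary map ∂_2: C_2 → C_1 maps a triangle to the signed sum of its edges. For instance
  ∂[0,4,6] = [4,6] − [0,6] + [0,4],
  ∂[2,7,11] = [7,11] − [2,11] + [2,7].
The 27×16 boundary matrix has rank 16 and Smith normal form diag(1,1,1,1,1,1,1,1,1,1,1,1,1,1,1,2).

Now H_k = ker ∂_k / im ∂_{k+1}, so:

  H_0: rank C_0 − rank ∂_1 = 12 − 10 = 2, and the invariant factors of ∂_1 are all 1, so H_0 ≅ Z^2.
  H_1: rank ker ∂_1 − rank ∂_2 = (27 − 10) − 16 = 1, and ∂_2 has invariant factor 2 > 1, so H_1 ≅ Z ⊕ Z_2.
  H_2: rank ker ∂_2 − rank ∂_3 = (16 − 16) − 0 = 0, and there is no ∂_3, so H_2 ≅ 0.

H_0 = Z^2,  H_1 = Z ⊕ Z_2,  H_2 = 0.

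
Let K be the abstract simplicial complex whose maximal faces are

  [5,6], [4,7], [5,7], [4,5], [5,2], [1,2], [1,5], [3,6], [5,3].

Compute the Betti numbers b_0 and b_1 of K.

We work with the vertex ordering 1 < 2 < 3 < 4 < 5 < 6 < 7. The simplices of K, each written with vertices in increasing order, are:

  0-simplices (7): [1], [2], [3], [4], [5], [6], [7]
  1-simplices (9): [1,2], [1,5], [2,5], [3,5], [3,6], [4,5], [4,7], [5,6], [5,7]

Hence C_0 ≅ Z^7, C_1 ≅ Z^9.

Boundary ∂_1: C_1 → C_0 is given by ∂[p,q] = [q] − [p]. For instance
  ∂[5,7] = [7] − [5].
The resulting 7×9 matrix has rank 6, and its Smith normal form has invariant factors (1,1,1,1,1,1).

Reading off H_k = ker ∂_k / im ∂_{k+1}:

  H_0: rank C_0 − rank ∂_1 = 7 − 6 = 1, and the invariant factors of ∂_1 are all 1, so H_0 ≅ Z.
  H_1: rank ker ∂_1 − rank ∂_2 = (9 − 6) − 0 = 3, and there is no ∂_2, so H_1 ≅ Z^3.

As a check, the Euler characteristic is 7 − 9 = -2, which agrees with 1 − 3 = -2.
(K is a triangulation of a wedge of 3 circles.)

Hence the Betti numbers are b_0 = 1, b_1 = 3.

b_0 = 1, b_1 = 3.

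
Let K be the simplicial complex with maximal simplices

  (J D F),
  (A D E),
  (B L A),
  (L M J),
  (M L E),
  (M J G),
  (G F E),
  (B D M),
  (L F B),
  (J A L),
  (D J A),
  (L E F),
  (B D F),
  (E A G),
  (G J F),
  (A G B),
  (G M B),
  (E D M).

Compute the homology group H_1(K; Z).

Take the total order A < B < D < E < F < G < J < L < M on the vertex set. Then K (dimension 2) consists of the simplices:

  0-simplices (9): A, B, D, E, F, G, J, L, M
  1-simplices (27): AB, AD, AE, AG, AJ, AL, BD, BF, BG, BL, BM, DE, DF, DJ, DM, EF, EG, EL, EM, FG, FJ, FL, GJ, GM, JL, JM, LM
  2-simplices (18): ABG, ABL, ADE, ADJ, AEG, AJL, BDF, BDM, BFL, BGM, DEM, DFJ, EFG, EFL, ELM, FGJ, GJM, JLM

giving chain groups C_0 ≅ Z^9, C_1 ≅ Z^27, C_2 ≅ Z^18.

Boundary ∂_1: C_1 → C_0 sends each edge [p,q] (with p < q) to q − p. For instance
  ∂EM = M − E.
The resulting 9×27 matrix has rank 8, and its Smith normal form has invariant factors (1,1,1,1,1,1,1,1).

The boundary map ∂_2: C_2 → C_1 maps a triangle to the signed sum of its edges. For instance
  ∂AJL = JL − AL + AJ,
  ∂BDM = DM − BM + BD.
The 27×18 boundary matrix has rank 17 and Smith normal form diag(1,1,1,1,1,1,1,1,1,1,1,1,1,1,1,1,1).

Computing H_k = (kernel of ∂_k) / (image of ∂_{k+1}):

  H_1: rank ker ∂_1 − rank ∂_2 = (27 − 8) − 17 = 2, and the invariant factors of ∂_2 are all 1, so H_1 ≅ Z^2.

H_1 ≅ Z^2.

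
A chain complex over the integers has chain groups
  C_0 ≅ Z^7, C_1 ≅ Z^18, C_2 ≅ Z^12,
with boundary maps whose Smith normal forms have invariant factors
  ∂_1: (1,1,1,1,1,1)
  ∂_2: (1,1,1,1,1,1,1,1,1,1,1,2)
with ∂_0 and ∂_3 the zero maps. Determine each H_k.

H_0 ≅ Z,  H_1 ≅ Z/2,  H_2 = 0.

H_0: b_0 = 7 − 0 − 6 = 1; torsion from ∂_1 factors > 1: none. So H_0 ≅ Z.
H_1: b_1 = 18 − 6 − 12 = 0; torsion from ∂_2 factors > 1: [2]. So H_1 ≅ Z/2.
H_2: b_2 = 12 − 12 − 0 = 0; torsion from ∂_3 factors > 1: none. So H_2 ≅ 0.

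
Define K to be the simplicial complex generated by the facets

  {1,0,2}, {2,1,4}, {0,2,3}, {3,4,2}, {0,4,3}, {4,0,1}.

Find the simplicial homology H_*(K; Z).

H_0 ≅ Z,  H_1 = 0,  H_2 ≅ Z.

We work with the vertex ordering 0 < 1 < 2 < 3 < 4. The simplices of K, each written with vertices in increasing order, are:

  0-simplices (5): [0], [1], [2], [3], [4]
  1-simplices (9): [0,1], [0,2], [0,3], [0,4], [1,2], [1,4], [2,3], [2,4], [3,4]
  2-simplices (6): [0,1,2], [0,1,4], [0,2,3], [0,3,4], [1,2,4], [2,3,4]

so the chain groups are C_0 ≅ Z^5, C_1 ≅ Z^9, C_2 ≅ Z^6.

Boundary ∂_1: C_1 → C_0 maps an edge to its endpoints' difference, ∂[p,q] = q − p.
The resulting 5×9 matrix has rank 4, and its Smith normal form has invariant factors (1,1,1,1).

The boundary map ∂_2: C_2 → C_1 maps a triangle to the signed sum of its edges. For instance
  ∂[0,3,4] = [3,4] − [0,4] + [0,3],
  ∂[1,2,4] = [2,4] − [1,4] + [1,2].
The resulting 9×6 matrix has rank 5, and its Smith normal form has invariant factors (1,1,1,1,1).

Computing H_k = (kernel of ∂_k) / (image of ∂_{k+1}):

  H_0: rank C_0 − rank ∂_1 = 5 − 4 = 1, and the invariant factors of ∂_1 are all 1, so H_0 ≅ Z.
  H_1: rank ker ∂_1 − rank ∂_2 = (9 − 4) − 5 = 0, and the invariant factors of ∂_2 are all 1, so H_1 ≅ 0.
  H_2: rank ker ∂_2 − rank ∂_3 = (6 − 5) − 0 = 1, and there is no ∂_3, so H_2 ≅ Z.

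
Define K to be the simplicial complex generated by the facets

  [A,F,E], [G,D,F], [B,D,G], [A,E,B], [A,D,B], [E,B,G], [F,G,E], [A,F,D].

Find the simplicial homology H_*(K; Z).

H_0 = Z,  H_1 = 0,  H_2 = Z.

Take the total order A < B < D < E < F < G on the vertex set. Then K (dimension 2) consists of the simplices:

  0-simplices (6): A, B, D, E, F, G
  1-simplices (12): AB, AD, AE, AF, BD, BE, BG, DF, DG, EF, EG, FG
  2-simplices (8): ABD, ABE, ADF, AEF, BDG, BEG, DFG, EFG

giving chain groups C_0 ≅ Z^6, C_1 ≅ Z^12, C_2 ≅ Z^8.

Boundary ∂_1: C_1 → C_0 maps an edge to its endpoints' difference, ∂[p,q] = q − p. For instance
  ∂AE = E − A.
As a 6×12 matrix over Z this has rank 5, with invariant factors (1,1,1,1,1).

Boundary ∂_2: C_2 → C_1 maps a triangle to the signed sum of its edges. For instance
  ∂BEG = EG − BG + BE,
  ∂EFG = FG − EG + EF.
The 12×8 boundary matrix has rank 7 and Smith normal form diag(1,1,1,1,1,1,1).

From H_k ≅ ker(∂_k) / im(∂_{k+1}) we obtain:

  H_0: rank C_0 − rank ∂_1 = 6 − 5 = 1, and the invariant factors of ∂_1 are all 1, so H_0 ≅ Z.
  H_1: rank ker ∂_1 − rank ∂_2 = (12 − 5) − 7 = 0, and the invariant factors of ∂_2 are all 1, so H_1 ≅ 0.
  H_2: rank ker ∂_2 − rank ∂_3 = (8 − 7) − 0 = 1, and there is no ∂_3, so H_2 ≅ Z.

As a check, the Euler characteristic is 6 − 12 + 8 = 2, which agrees with 1 − 0 + 1 = 2.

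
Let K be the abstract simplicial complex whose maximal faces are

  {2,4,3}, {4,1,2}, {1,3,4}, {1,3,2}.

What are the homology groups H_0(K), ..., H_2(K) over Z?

Order the vertices as 1 < 2 < 3 < 4. Listing each simplex with vertices in this order, K has dimension 2 with simplices:

  0-simplices (4): [1], [2], [3], [4]
  1-simplices (6): [1,2], [1,3], [1,4], [2,3], [2,4], [3,4]
  2-simplices (4): [1,2,3], [1,2,4], [1,3,4], [2,3,4]

Hence C_0 ≅ Z^4, C_1 ≅ Z^6, C_2 ≅ Z^4.

The boundary map ∂_1: C_1 → C_0 is given by ∂[p,q] = [q] − [p]. For instance
  ∂[1,3] = [3] − [1].
The resulting 4×6 matrix has rank 3, and its Smith normal form has invariant factors (1,1,1).

The boundary map ∂_2: C_2 → C_1 sends each 2-simplex [p,q,r] to [q,r] − [p,r] + [p,q]. For instance
  ∂[2,3,4] = [3,4] − [2,4] + [2,3],
  ∂[1,2,3] = [2,3] − [1,3] + [1,2].
This gives a 6×4 integer matrix of rank 3; reducing to Smith normal form yields diagonal entries (1,1,1).

From H_k ≅ ker(∂_k) / im(∂_{k+1}) we obtain:

  H_0: rank C_0 − rank ∂_1 = 4 − 3 = 1, and the invariant factors of ∂_1 are all 1, so H_0 = Z.
  H_1: rank ker ∂_1 − rank ∂_2 = (6 − 3) − 3 = 0, and the invariant factors of ∂_2 are all 1, so H_1 = 0.
  H_2: rank ker ∂_2 − rank ∂_3 = (4 − 3) − 0 = 1, and there is no ∂_3, so H_2 = Z.

(K is a triangulation of the 2-sphere S^2.)

H_0 ≅ Z,  H_1 = 0,  H_2 ≅ Z.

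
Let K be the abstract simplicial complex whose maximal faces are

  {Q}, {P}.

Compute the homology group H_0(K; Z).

H_0 ≅ Z^2.

Fix the vertex order P < Q and write every simplex with vertices in increasing order. Then dim K = 0 and the simplices of K are:

  0-simplices (2): P, Q

Hence C_0 ≅ Z^2.

Reading off H_k = ker ∂_k / im ∂_{k+1}:

  H_0: rank C_0 − rank ∂_1 = 2 − 0 = 2, and there is no ∂_1, so H_0 = Z^2.

(K is a triangulation of a set of 2 points.)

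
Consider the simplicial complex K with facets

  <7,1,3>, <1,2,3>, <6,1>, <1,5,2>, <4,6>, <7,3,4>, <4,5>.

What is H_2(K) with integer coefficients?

Take the total order 1 < 2 < 3 < 4 < 5 < 6 < 7 on the vertex set. Then K (dimension 2) consists of the simplices:

  0-simplices (7): [1], [2], [3], [4], [5], [6], [7]
  1-simplices (12): [1,2], [1,3], [1,5], [1,6], [1,7], [2,3], [2,5], [3,4], [3,7], [4,5], [4,6], [4,7]
  2-simplices (4): [1,2,3], [1,2,5], [1,3,7], [3,4,7]

Hence C_0 ≅ Z^7, C_1 ≅ Z^12, C_2 ≅ Z^4.

Boundary ∂_1: C_1 → C_0 is given by ∂[p,q] = [q] − [p]. For instance
  ∂[1,3] = [3] − [1].
As a 7×12 matrix over Z this has rank 6, with invariant factors (1,1,1,1,1,1).

The boundary map ∂_2: C_2 → C_1 sends each 2-simplex [p,q,r] to [q,r] − [p,r] + [p,q]. For instance
  ∂[1,3,7] = [3,7] − [1,7] + [1,3],
  ∂[1,2,5] = [2,5] − [1,5] + [1,2].
The 12×4 boundary matrix has rank 4 and Smith normal form diag(1,1,1,1).

Computing H_k = (kernel of ∂_k) / (image of ∂_{k+1}):

  H_2: rank ker ∂_2 − rank ∂_3 = (4 − 4) − 0 = 0, and there is no ∂_3, so H_2 ≅ 0.

H_2 = 0.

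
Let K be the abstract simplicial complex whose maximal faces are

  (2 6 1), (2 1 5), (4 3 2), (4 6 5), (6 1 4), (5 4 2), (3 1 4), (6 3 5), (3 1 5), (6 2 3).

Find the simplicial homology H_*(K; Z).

K has 6 vertices, 15 edges, 10 triangles.
rank ∂_0 = 0, rank ∂_1 = 5 ⇒ b_0 = 6 − 0 − 5 = 1; all invariant factors of ∂_1 are 1 so no torsion. So H_0 ≅ Z.
rank ∂_1 = 5, rank ∂_2 = 10 ⇒ b_1 = 15 − 5 − 10 = 0; ∂_2 has invariant factor(s) [2] giving torsion. So H_1 ≅ Z/2.
rank ∂_2 = 10, rank ∂_3 = 0 ⇒ b_2 = 10 − 10 − 0 = 0. So H_2 ≅ 0.

H_0 ≅ Z,  H_1 ≅ Z/2,  H_2 = 0.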